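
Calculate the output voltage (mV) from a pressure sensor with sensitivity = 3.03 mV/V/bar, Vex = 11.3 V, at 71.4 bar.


Output = sensitivity * Vex * P.
Vout = 3.03 * 11.3 * 71.4
Vout = 34.239 * 71.4
Vout = 2444.66 mV

2444.66 mV


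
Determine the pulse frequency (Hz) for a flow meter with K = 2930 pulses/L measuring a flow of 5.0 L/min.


Frequency = K * Q / 60 (converting L/min to L/s).
f = 2930 * 5.0 / 60
f = 14650.0 / 60
f = 244.17 Hz

244.17 Hz


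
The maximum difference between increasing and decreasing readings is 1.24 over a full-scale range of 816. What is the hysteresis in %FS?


Hysteresis = (max difference / full scale) * 100%.
H = (1.24 / 816) * 100
H = 0.152 %FS

0.152 %FS


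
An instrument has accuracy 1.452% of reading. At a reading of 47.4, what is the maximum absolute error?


Absolute error = (accuracy% / 100) * reading.
Error = (1.452 / 100) * 47.4
Error = 0.01452 * 47.4
Error = 0.6882

0.6882


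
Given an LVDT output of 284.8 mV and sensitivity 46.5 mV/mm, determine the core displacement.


Displacement = Vout / sensitivity.
d = 284.8 / 46.5
d = 6.125 mm

6.125 mm


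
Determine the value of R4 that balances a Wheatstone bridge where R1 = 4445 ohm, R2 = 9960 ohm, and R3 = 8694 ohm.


At balance: R1*R4 = R2*R3, so R4 = R2*R3/R1.
R4 = 9960 * 8694 / 4445
R4 = 86592240 / 4445
R4 = 19480.82 ohm

19480.82 ohm


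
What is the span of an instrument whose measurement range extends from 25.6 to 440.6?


Span = upper range - lower range.
Span = 440.6 - (25.6)
Span = 415.0

415.0


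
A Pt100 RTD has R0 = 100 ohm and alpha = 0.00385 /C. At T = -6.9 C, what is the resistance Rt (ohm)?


The RTD equation: Rt = R0 * (1 + alpha * T).
Rt = 100 * (1 + 0.00385 * -6.9)
Rt = 100 * (1 + -0.026565)
Rt = 100 * 0.973435
Rt = 97.344 ohm

97.344 ohm


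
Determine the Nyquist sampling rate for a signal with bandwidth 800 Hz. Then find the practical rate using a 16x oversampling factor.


By Nyquist theorem, fs_min = 2 * fmax.
fs_min = 2 * 800 = 1600 Hz
Practical rate = 16 * fs_min = 16 * 1600 = 25600 Hz

fs_min = 1600 Hz, fs_practical = 25600 Hz


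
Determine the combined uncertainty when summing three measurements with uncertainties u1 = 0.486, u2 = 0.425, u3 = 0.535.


For a sum of independent quantities, uc = sqrt(u1^2 + u2^2 + u3^2).
uc = sqrt(0.486^2 + 0.425^2 + 0.535^2)
uc = sqrt(0.236196 + 0.180625 + 0.286225)
uc = 0.8385

0.8385


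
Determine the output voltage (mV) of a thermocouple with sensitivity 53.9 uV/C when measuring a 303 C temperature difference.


The thermocouple output V = sensitivity * dT.
V = 53.9 uV/C * 303 C
V = 16331.7 uV
V = 16.332 mV

16.332 mV


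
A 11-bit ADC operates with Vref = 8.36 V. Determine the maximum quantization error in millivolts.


The maximum quantization error is +/- LSB/2.
LSB = Vref / 2^n = 8.36 / 2048 = 0.00408203 V
Max error = LSB / 2 = 0.00408203 / 2 = 0.00204102 V
Max error = 2.041 mV

2.041 mV


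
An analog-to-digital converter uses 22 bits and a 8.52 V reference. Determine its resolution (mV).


The resolution (LSB) of an ADC is Vref / 2^n.
LSB = 8.52 / 2^22
LSB = 8.52 / 4194304
LSB = 2.03e-06 V = 0.00203133 mV

0.00203133 mV


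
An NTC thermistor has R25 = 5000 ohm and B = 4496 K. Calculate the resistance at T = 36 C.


NTC thermistor equation: Rt = R25 * exp(B * (1/T - 1/T25)).
T in Kelvin: 309.15 K, T25 = 298.15 K
1/T - 1/T25 = 1/309.15 - 1/298.15 = -0.00011934
B * (1/T - 1/T25) = 4496 * -0.00011934 = -0.5366
Rt = 5000 * exp(-0.5366) = 2923.8 ohm

2923.8 ohm


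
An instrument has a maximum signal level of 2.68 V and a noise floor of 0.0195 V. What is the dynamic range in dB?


Dynamic range = 20 * log10(Vmax / Vnoise).
DR = 20 * log10(2.68 / 0.0195)
DR = 20 * log10(137.44)
DR = 42.76 dB

42.76 dB


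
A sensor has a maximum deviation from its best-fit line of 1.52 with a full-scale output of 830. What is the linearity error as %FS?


Linearity error = (max deviation / full scale) * 100%.
Linearity = (1.52 / 830) * 100
Linearity = 0.183 %FS

0.183 %FS


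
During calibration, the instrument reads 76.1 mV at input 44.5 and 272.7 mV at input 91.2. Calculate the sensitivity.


Sensitivity = (y2 - y1) / (x2 - x1).
S = (272.7 - 76.1) / (91.2 - 44.5)
S = 196.6 / 46.7
S = 4.2099 mV/unit

4.2099 mV/unit


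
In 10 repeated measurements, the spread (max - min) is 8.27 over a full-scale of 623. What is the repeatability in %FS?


Repeatability = (spread / full scale) * 100%.
R = (8.27 / 623) * 100
R = 1.327 %FS

1.327 %FS


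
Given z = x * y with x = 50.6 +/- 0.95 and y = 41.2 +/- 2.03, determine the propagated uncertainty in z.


For a product z = x*y, the relative uncertainty is:
uz/z = sqrt((ux/x)^2 + (uy/y)^2)
Relative uncertainties: ux/x = 0.95/50.6 = 0.018775
uy/y = 2.03/41.2 = 0.049272
z = 50.6 * 41.2 = 2084.7
uz = 2084.7 * sqrt(0.018775^2 + 0.049272^2) = 109.922

109.922


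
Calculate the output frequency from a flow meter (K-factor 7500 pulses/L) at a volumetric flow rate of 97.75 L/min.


Frequency = K * Q / 60 (converting L/min to L/s).
f = 7500 * 97.75 / 60
f = 733125.0 / 60
f = 12218.75 Hz

12218.75 Hz


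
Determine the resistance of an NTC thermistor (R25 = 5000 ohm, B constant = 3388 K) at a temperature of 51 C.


NTC thermistor equation: Rt = R25 * exp(B * (1/T - 1/T25)).
T in Kelvin: 324.15 K, T25 = 298.15 K
1/T - 1/T25 = 1/324.15 - 1/298.15 = -0.00026902
B * (1/T - 1/T25) = 3388 * -0.00026902 = -0.9115
Rt = 5000 * exp(-0.9115) = 2009.7 ohm

2009.7 ohm


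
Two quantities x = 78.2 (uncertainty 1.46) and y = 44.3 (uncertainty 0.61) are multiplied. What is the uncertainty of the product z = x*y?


For a product z = x*y, the relative uncertainty is:
uz/z = sqrt((ux/x)^2 + (uy/y)^2)
Relative uncertainties: ux/x = 1.46/78.2 = 0.01867
uy/y = 0.61/44.3 = 0.01377
z = 78.2 * 44.3 = 3464.3
uz = 3464.3 * sqrt(0.01867^2 + 0.01377^2) = 80.366

80.366


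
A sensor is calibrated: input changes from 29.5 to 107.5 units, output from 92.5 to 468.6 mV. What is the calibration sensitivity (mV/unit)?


Sensitivity = (y2 - y1) / (x2 - x1).
S = (468.6 - 92.5) / (107.5 - 29.5)
S = 376.1 / 78.0
S = 4.8218 mV/unit

4.8218 mV/unit


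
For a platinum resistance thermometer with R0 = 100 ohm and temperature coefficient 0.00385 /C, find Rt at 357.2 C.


The RTD equation: Rt = R0 * (1 + alpha * T).
Rt = 100 * (1 + 0.00385 * 357.2)
Rt = 100 * (1 + 1.37522)
Rt = 100 * 2.37522
Rt = 237.522 ohm

237.522 ohm


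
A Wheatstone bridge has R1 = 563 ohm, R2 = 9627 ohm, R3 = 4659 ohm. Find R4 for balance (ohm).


At balance: R1*R4 = R2*R3, so R4 = R2*R3/R1.
R4 = 9627 * 4659 / 563
R4 = 44852193 / 563
R4 = 79666.42 ohm

79666.42 ohm


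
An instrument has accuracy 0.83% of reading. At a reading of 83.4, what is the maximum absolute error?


Absolute error = (accuracy% / 100) * reading.
Error = (0.83 / 100) * 83.4
Error = 0.0083 * 83.4
Error = 0.6922

0.6922


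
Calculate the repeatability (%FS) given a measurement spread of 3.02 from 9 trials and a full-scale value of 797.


Repeatability = (spread / full scale) * 100%.
R = (3.02 / 797) * 100
R = 0.379 %FS

0.379 %FS


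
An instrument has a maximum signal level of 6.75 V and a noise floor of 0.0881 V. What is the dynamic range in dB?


Dynamic range = 20 * log10(Vmax / Vnoise).
DR = 20 * log10(6.75 / 0.0881)
DR = 20 * log10(76.62)
DR = 37.69 dB

37.69 dB


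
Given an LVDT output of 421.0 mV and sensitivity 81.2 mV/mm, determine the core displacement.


Displacement = Vout / sensitivity.
d = 421.0 / 81.2
d = 5.185 mm

5.185 mm


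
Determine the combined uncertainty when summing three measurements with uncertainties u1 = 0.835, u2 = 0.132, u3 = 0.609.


For a sum of independent quantities, uc = sqrt(u1^2 + u2^2 + u3^2).
uc = sqrt(0.835^2 + 0.132^2 + 0.609^2)
uc = sqrt(0.697225 + 0.017424 + 0.370881)
uc = 1.0419

1.0419


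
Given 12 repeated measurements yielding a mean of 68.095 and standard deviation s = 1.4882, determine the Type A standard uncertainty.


The standard uncertainty for Type A evaluation is u = s / sqrt(n).
u = 1.4882 / sqrt(12)
u = 1.4882 / 3.4641
u = 0.4296

0.4296


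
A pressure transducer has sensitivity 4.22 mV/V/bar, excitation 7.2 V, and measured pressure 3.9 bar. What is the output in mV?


Output = sensitivity * Vex * P.
Vout = 4.22 * 7.2 * 3.9
Vout = 30.384 * 3.9
Vout = 118.5 mV

118.5 mV


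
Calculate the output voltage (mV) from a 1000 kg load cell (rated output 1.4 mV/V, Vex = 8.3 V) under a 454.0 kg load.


Vout = rated_output * Vex * (load / capacity).
Vout = 1.4 * 8.3 * (454.0 / 1000)
Vout = 1.4 * 8.3 * 0.454
Vout = 5.275 mV

5.275 mV


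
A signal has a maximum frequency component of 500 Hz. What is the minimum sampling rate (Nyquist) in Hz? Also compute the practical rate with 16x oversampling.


By Nyquist theorem, fs_min = 2 * fmax.
fs_min = 2 * 500 = 1000 Hz
Practical rate = 16 * fs_min = 16 * 1000 = 16000 Hz

fs_min = 1000 Hz, fs_practical = 16000 Hz


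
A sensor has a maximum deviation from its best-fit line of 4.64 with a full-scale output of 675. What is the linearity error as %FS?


Linearity error = (max deviation / full scale) * 100%.
Linearity = (4.64 / 675) * 100
Linearity = 0.687 %FS

0.687 %FS


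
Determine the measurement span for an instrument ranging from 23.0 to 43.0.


Span = upper range - lower range.
Span = 43.0 - (23.0)
Span = 20.0

20.0


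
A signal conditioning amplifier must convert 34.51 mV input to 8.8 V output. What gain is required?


Gain = Vout / Vin (converting to same units).
G = 8.8 V / 34.51 mV
G = 8800.0 mV / 34.51 mV
G = 255.0

255.0


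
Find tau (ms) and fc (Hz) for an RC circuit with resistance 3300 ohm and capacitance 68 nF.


Time constant: tau = R * C.
tau = 3300 * 6.80e-08 = 0.0002244 s
tau = 0.2244 ms
Cutoff frequency: fc = 1 / (2*pi*R*C).
fc = 1 / (2*pi*0.0002244) = 709.25 Hz

tau = 0.2244 ms, fc = 709.25 Hz


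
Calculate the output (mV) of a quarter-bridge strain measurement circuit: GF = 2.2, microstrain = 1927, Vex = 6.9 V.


Quarter bridge output: Vout = (GF * epsilon * Vex) / 4.
Vout = (2.2 * 1927e-6 * 6.9) / 4
Vout = 0.02925186 / 4 V
Vout = 0.00731297 V = 7.313 mV

7.313 mV


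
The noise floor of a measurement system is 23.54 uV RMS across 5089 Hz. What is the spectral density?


Noise spectral density = Vrms / sqrt(BW).
NSD = 23.54 / sqrt(5089)
NSD = 23.54 / 71.3372
NSD = 0.33 uV/sqrt(Hz)

0.33 uV/sqrt(Hz)


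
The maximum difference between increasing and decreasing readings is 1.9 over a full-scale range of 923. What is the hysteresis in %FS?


Hysteresis = (max difference / full scale) * 100%.
H = (1.9 / 923) * 100
H = 0.206 %FS

0.206 %FS


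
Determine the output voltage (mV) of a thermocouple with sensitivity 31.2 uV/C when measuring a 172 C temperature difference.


The thermocouple output V = sensitivity * dT.
V = 31.2 uV/C * 172 C
V = 5366.4 uV
V = 5.366 mV

5.366 mV


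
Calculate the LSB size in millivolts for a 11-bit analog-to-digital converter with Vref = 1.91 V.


The resolution (LSB) of an ADC is Vref / 2^n.
LSB = 1.91 / 2^11
LSB = 1.91 / 2048
LSB = 0.00093262 V = 0.93261719 mV

0.93261719 mV


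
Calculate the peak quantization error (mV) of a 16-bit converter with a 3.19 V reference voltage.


The maximum quantization error is +/- LSB/2.
LSB = Vref / 2^n = 3.19 / 65536 = 4.868e-05 V
Max error = LSB / 2 = 4.868e-05 / 2 = 2.434e-05 V
Max error = 0.0243 mV

0.0243 mV


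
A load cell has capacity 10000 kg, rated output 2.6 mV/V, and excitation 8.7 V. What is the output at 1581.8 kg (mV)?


Vout = rated_output * Vex * (load / capacity).
Vout = 2.6 * 8.7 * (1581.8 / 10000)
Vout = 2.6 * 8.7 * 0.15818
Vout = 3.578 mV

3.578 mV


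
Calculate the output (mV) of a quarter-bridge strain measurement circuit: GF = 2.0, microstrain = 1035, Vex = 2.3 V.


Quarter bridge output: Vout = (GF * epsilon * Vex) / 4.
Vout = (2.0 * 1035e-6 * 2.3) / 4
Vout = 0.004761 / 4 V
Vout = 0.00119025 V = 1.1902 mV

1.1902 mV


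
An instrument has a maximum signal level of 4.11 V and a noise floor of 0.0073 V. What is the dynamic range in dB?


Dynamic range = 20 * log10(Vmax / Vnoise).
DR = 20 * log10(4.11 / 0.0073)
DR = 20 * log10(563.01)
DR = 55.01 dB

55.01 dB


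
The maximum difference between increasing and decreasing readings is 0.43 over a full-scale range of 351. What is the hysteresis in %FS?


Hysteresis = (max difference / full scale) * 100%.
H = (0.43 / 351) * 100
H = 0.123 %FS

0.123 %FS


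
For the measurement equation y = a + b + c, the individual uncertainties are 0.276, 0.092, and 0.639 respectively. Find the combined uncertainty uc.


For a sum of independent quantities, uc = sqrt(u1^2 + u2^2 + u3^2).
uc = sqrt(0.276^2 + 0.092^2 + 0.639^2)
uc = sqrt(0.076176 + 0.008464 + 0.408321)
uc = 0.7021

0.7021


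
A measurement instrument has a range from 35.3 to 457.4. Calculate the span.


Span = upper range - lower range.
Span = 457.4 - (35.3)
Span = 422.1

422.1


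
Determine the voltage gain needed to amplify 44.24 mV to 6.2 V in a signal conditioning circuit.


Gain = Vout / Vin (converting to same units).
G = 6.2 V / 44.24 mV
G = 6200.0 mV / 44.24 mV
G = 140.14

140.14


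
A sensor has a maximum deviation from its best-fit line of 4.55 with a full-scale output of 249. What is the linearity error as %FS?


Linearity error = (max deviation / full scale) * 100%.
Linearity = (4.55 / 249) * 100
Linearity = 1.827 %FS

1.827 %FS


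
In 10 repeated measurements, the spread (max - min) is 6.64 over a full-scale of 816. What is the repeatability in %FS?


Repeatability = (spread / full scale) * 100%.
R = (6.64 / 816) * 100
R = 0.814 %FS

0.814 %FS


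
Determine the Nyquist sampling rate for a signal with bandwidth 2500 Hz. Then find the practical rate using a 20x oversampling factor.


By Nyquist theorem, fs_min = 2 * fmax.
fs_min = 2 * 2500 = 5000 Hz
Practical rate = 20 * fs_min = 20 * 5000 = 100000 Hz

fs_min = 5000 Hz, fs_practical = 100000 Hz


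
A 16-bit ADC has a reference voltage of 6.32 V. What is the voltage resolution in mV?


The resolution (LSB) of an ADC is Vref / 2^n.
LSB = 6.32 / 2^16
LSB = 6.32 / 65536
LSB = 9.644e-05 V = 0.09643555 mV

0.09643555 mV


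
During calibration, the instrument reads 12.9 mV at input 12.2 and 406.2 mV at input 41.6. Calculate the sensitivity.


Sensitivity = (y2 - y1) / (x2 - x1).
S = (406.2 - 12.9) / (41.6 - 12.2)
S = 393.3 / 29.4
S = 13.3776 mV/unit

13.3776 mV/unit


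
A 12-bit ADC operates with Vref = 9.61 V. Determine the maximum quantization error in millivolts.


The maximum quantization error is +/- LSB/2.
LSB = Vref / 2^n = 9.61 / 4096 = 0.00234619 V
Max error = LSB / 2 = 0.00234619 / 2 = 0.0011731 V
Max error = 1.1731 mV

1.1731 mV


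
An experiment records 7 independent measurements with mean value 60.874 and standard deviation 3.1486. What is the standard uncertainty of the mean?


The standard uncertainty for Type A evaluation is u = s / sqrt(n).
u = 3.1486 / sqrt(7)
u = 3.1486 / 2.6458
u = 1.1901

1.1901


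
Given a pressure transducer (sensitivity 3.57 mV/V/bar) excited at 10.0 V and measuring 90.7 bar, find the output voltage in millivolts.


Output = sensitivity * Vex * P.
Vout = 3.57 * 10.0 * 90.7
Vout = 35.7 * 90.7
Vout = 3237.99 mV

3237.99 mV


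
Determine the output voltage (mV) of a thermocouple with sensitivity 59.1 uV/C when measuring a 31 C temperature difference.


The thermocouple output V = sensitivity * dT.
V = 59.1 uV/C * 31 C
V = 1832.1 uV
V = 1.832 mV

1.832 mV


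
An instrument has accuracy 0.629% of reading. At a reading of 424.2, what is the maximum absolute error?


Absolute error = (accuracy% / 100) * reading.
Error = (0.629 / 100) * 424.2
Error = 0.00629 * 424.2
Error = 2.6682

2.6682


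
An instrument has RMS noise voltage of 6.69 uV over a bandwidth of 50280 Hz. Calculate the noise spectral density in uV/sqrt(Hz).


Noise spectral density = Vrms / sqrt(BW).
NSD = 6.69 / sqrt(50280)
NSD = 6.69 / 224.232
NSD = 0.0298 uV/sqrt(Hz)

0.0298 uV/sqrt(Hz)


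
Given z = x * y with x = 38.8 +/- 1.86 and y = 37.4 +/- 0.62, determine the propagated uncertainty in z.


For a product z = x*y, the relative uncertainty is:
uz/z = sqrt((ux/x)^2 + (uy/y)^2)
Relative uncertainties: ux/x = 1.86/38.8 = 0.047938
uy/y = 0.62/37.4 = 0.016578
z = 38.8 * 37.4 = 1451.1
uz = 1451.1 * sqrt(0.047938^2 + 0.016578^2) = 73.606

73.606


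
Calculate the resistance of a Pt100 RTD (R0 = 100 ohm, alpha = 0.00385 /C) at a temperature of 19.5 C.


The RTD equation: Rt = R0 * (1 + alpha * T).
Rt = 100 * (1 + 0.00385 * 19.5)
Rt = 100 * (1 + 0.075075)
Rt = 100 * 1.075075
Rt = 107.507 ohm

107.507 ohm


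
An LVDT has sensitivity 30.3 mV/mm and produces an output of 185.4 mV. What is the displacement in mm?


Displacement = Vout / sensitivity.
d = 185.4 / 30.3
d = 6.119 mm

6.119 mm


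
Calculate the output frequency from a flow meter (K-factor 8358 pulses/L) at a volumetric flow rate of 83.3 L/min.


Frequency = K * Q / 60 (converting L/min to L/s).
f = 8358 * 83.3 / 60
f = 696221.4 / 60
f = 11603.69 Hz

11603.69 Hz


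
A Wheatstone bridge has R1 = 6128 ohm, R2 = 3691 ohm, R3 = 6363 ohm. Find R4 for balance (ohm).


At balance: R1*R4 = R2*R3, so R4 = R2*R3/R1.
R4 = 3691 * 6363 / 6128
R4 = 23485833 / 6128
R4 = 3832.54 ohm

3832.54 ohm


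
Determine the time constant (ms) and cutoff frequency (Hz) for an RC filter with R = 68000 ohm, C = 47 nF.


Time constant: tau = R * C.
tau = 68000 * 4.70e-08 = 0.003196 s
tau = 3.196 ms
Cutoff frequency: fc = 1 / (2*pi*R*C).
fc = 1 / (2*pi*0.003196) = 49.8 Hz

tau = 3.196 ms, fc = 49.8 Hz


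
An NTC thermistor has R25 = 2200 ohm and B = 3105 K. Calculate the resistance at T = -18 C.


NTC thermistor equation: Rt = R25 * exp(B * (1/T - 1/T25)).
T in Kelvin: 255.15 K, T25 = 298.15 K
1/T - 1/T25 = 1/255.15 - 1/298.15 = 0.00056525
B * (1/T - 1/T25) = 3105 * 0.00056525 = 1.7551
Rt = 2200 * exp(1.7551) = 12724.7 ohm

12724.7 ohm


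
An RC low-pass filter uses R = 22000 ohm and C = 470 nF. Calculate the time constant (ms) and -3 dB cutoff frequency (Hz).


Time constant: tau = R * C.
tau = 22000 * 4.70e-07 = 0.01034 s
tau = 10.34 ms
Cutoff frequency: fc = 1 / (2*pi*R*C).
fc = 1 / (2*pi*0.01034) = 15.39 Hz

tau = 10.34 ms, fc = 15.39 Hz


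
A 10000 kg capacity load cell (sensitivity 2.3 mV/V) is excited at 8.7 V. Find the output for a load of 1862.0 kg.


Vout = rated_output * Vex * (load / capacity).
Vout = 2.3 * 8.7 * (1862.0 / 10000)
Vout = 2.3 * 8.7 * 0.1862
Vout = 3.726 mV

3.726 mV


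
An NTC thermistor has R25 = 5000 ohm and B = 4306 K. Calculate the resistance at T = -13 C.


NTC thermistor equation: Rt = R25 * exp(B * (1/T - 1/T25)).
T in Kelvin: 260.15 K, T25 = 298.15 K
1/T - 1/T25 = 1/260.15 - 1/298.15 = 0.00048992
B * (1/T - 1/T25) = 4306 * 0.00048992 = 2.1096
Rt = 5000 * exp(2.1096) = 41224.5 ohm

41224.5 ohm


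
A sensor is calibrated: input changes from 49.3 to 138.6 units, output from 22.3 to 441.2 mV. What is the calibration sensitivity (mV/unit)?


Sensitivity = (y2 - y1) / (x2 - x1).
S = (441.2 - 22.3) / (138.6 - 49.3)
S = 418.9 / 89.3
S = 4.6909 mV/unit

4.6909 mV/unit


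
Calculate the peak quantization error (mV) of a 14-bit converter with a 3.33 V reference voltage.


The maximum quantization error is +/- LSB/2.
LSB = Vref / 2^n = 3.33 / 16384 = 0.00020325 V
Max error = LSB / 2 = 0.00020325 / 2 = 0.00010162 V
Max error = 0.1016 mV

0.1016 mV


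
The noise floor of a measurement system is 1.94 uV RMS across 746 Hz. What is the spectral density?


Noise spectral density = Vrms / sqrt(BW).
NSD = 1.94 / sqrt(746)
NSD = 1.94 / 27.313
NSD = 0.071 uV/sqrt(Hz)

0.071 uV/sqrt(Hz)


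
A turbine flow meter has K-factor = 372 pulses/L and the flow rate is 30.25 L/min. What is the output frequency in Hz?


Frequency = K * Q / 60 (converting L/min to L/s).
f = 372 * 30.25 / 60
f = 11253.0 / 60
f = 187.55 Hz

187.55 Hz


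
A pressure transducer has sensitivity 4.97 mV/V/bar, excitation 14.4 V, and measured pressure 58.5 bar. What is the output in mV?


Output = sensitivity * Vex * P.
Vout = 4.97 * 14.4 * 58.5
Vout = 71.568 * 58.5
Vout = 4186.73 mV

4186.73 mV


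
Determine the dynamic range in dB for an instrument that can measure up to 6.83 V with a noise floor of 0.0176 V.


Dynamic range = 20 * log10(Vmax / Vnoise).
DR = 20 * log10(6.83 / 0.0176)
DR = 20 * log10(388.07)
DR = 51.78 dB

51.78 dB


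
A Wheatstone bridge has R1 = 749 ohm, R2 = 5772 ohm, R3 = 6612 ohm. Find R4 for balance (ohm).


At balance: R1*R4 = R2*R3, so R4 = R2*R3/R1.
R4 = 5772 * 6612 / 749
R4 = 38164464 / 749
R4 = 50953.89 ohm

50953.89 ohm


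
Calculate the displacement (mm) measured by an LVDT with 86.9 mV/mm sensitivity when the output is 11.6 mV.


Displacement = Vout / sensitivity.
d = 11.6 / 86.9
d = 0.133 mm

0.133 mm


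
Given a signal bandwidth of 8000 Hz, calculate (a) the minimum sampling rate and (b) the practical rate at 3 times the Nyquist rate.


By Nyquist theorem, fs_min = 2 * fmax.
fs_min = 2 * 8000 = 16000 Hz
Practical rate = 3 * fs_min = 3 * 16000 = 48000 Hz

fs_min = 16000 Hz, fs_practical = 48000 Hz


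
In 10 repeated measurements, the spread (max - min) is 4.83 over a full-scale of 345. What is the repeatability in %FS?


Repeatability = (spread / full scale) * 100%.
R = (4.83 / 345) * 100
R = 1.4 %FS

1.4 %FS


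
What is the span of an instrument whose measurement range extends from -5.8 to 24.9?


Span = upper range - lower range.
Span = 24.9 - (-5.8)
Span = 30.7

30.7


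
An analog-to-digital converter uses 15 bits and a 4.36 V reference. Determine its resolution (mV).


The resolution (LSB) of an ADC is Vref / 2^n.
LSB = 4.36 / 2^15
LSB = 4.36 / 32768
LSB = 0.00013306 V = 0.13305664 mV

0.13305664 mV


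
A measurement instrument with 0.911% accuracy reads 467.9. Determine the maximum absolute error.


Absolute error = (accuracy% / 100) * reading.
Error = (0.911 / 100) * 467.9
Error = 0.00911 * 467.9
Error = 4.2626

4.2626


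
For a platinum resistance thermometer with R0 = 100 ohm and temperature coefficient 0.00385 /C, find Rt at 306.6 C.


The RTD equation: Rt = R0 * (1 + alpha * T).
Rt = 100 * (1 + 0.00385 * 306.6)
Rt = 100 * (1 + 1.18041)
Rt = 100 * 2.18041
Rt = 218.041 ohm

218.041 ohm


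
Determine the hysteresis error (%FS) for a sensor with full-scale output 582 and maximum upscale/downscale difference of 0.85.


Hysteresis = (max difference / full scale) * 100%.
H = (0.85 / 582) * 100
H = 0.146 %FS

0.146 %FS


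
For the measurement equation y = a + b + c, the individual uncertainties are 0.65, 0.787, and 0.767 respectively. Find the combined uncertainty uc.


For a sum of independent quantities, uc = sqrt(u1^2 + u2^2 + u3^2).
uc = sqrt(0.65^2 + 0.787^2 + 0.767^2)
uc = sqrt(0.4225 + 0.619369 + 0.588289)
uc = 1.2768

1.2768


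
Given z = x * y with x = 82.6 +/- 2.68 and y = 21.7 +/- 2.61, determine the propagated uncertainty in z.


For a product z = x*y, the relative uncertainty is:
uz/z = sqrt((ux/x)^2 + (uy/y)^2)
Relative uncertainties: ux/x = 2.68/82.6 = 0.032446
uy/y = 2.61/21.7 = 0.120276
z = 82.6 * 21.7 = 1792.4
uz = 1792.4 * sqrt(0.032446^2 + 0.120276^2) = 223.292

223.292


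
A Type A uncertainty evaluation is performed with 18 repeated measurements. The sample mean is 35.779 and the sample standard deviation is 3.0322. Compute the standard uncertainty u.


The standard uncertainty for Type A evaluation is u = s / sqrt(n).
u = 3.0322 / sqrt(18)
u = 3.0322 / 4.2426
u = 0.7147

0.7147


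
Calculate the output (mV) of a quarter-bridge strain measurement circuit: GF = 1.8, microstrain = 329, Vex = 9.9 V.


Quarter bridge output: Vout = (GF * epsilon * Vex) / 4.
Vout = (1.8 * 329e-6 * 9.9) / 4
Vout = 0.00586278 / 4 V
Vout = 0.00146569 V = 1.4657 mV

1.4657 mV


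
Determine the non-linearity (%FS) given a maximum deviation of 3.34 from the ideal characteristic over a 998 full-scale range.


Linearity error = (max deviation / full scale) * 100%.
Linearity = (3.34 / 998) * 100
Linearity = 0.335 %FS

0.335 %FS


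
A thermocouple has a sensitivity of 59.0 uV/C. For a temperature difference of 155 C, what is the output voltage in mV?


The thermocouple output V = sensitivity * dT.
V = 59.0 uV/C * 155 C
V = 9145.0 uV
V = 9.145 mV

9.145 mV


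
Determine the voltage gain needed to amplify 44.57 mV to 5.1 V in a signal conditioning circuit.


Gain = Vout / Vin (converting to same units).
G = 5.1 V / 44.57 mV
G = 5100.0 mV / 44.57 mV
G = 114.43

114.43


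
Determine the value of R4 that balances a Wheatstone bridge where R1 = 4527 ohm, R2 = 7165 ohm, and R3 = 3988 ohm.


At balance: R1*R4 = R2*R3, so R4 = R2*R3/R1.
R4 = 7165 * 3988 / 4527
R4 = 28574020 / 4527
R4 = 6311.91 ohm

6311.91 ohm


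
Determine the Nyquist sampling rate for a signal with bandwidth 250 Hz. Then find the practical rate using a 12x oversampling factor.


By Nyquist theorem, fs_min = 2 * fmax.
fs_min = 2 * 250 = 500 Hz
Practical rate = 12 * fs_min = 12 * 500 = 6000 Hz

fs_min = 500 Hz, fs_practical = 6000 Hz


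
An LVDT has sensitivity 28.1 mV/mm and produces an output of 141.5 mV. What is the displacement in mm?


Displacement = Vout / sensitivity.
d = 141.5 / 28.1
d = 5.036 mm

5.036 mm


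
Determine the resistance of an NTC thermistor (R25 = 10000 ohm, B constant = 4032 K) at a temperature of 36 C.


NTC thermistor equation: Rt = R25 * exp(B * (1/T - 1/T25)).
T in Kelvin: 309.15 K, T25 = 298.15 K
1/T - 1/T25 = 1/309.15 - 1/298.15 = -0.00011934
B * (1/T - 1/T25) = 4032 * -0.00011934 = -0.4812
Rt = 10000 * exp(-0.4812) = 6180.5 ohm

6180.5 ohm


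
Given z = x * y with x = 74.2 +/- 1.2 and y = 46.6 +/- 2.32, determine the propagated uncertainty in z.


For a product z = x*y, the relative uncertainty is:
uz/z = sqrt((ux/x)^2 + (uy/y)^2)
Relative uncertainties: ux/x = 1.2/74.2 = 0.016173
uy/y = 2.32/46.6 = 0.049785
z = 74.2 * 46.6 = 3457.7
uz = 3457.7 * sqrt(0.016173^2 + 0.049785^2) = 180.999

180.999


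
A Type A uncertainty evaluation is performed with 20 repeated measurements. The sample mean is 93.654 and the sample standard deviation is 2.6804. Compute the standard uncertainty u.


The standard uncertainty for Type A evaluation is u = s / sqrt(n).
u = 2.6804 / sqrt(20)
u = 2.6804 / 4.4721
u = 0.5994

0.5994


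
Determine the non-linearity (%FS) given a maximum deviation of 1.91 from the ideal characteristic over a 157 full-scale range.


Linearity error = (max deviation / full scale) * 100%.
Linearity = (1.91 / 157) * 100
Linearity = 1.217 %FS

1.217 %FS


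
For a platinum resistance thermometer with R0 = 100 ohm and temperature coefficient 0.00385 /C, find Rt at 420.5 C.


The RTD equation: Rt = R0 * (1 + alpha * T).
Rt = 100 * (1 + 0.00385 * 420.5)
Rt = 100 * (1 + 1.618925)
Rt = 100 * 2.618925
Rt = 261.892 ohm

261.892 ohm


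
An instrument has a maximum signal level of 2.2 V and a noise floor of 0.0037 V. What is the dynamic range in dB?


Dynamic range = 20 * log10(Vmax / Vnoise).
DR = 20 * log10(2.2 / 0.0037)
DR = 20 * log10(594.59)
DR = 55.48 dB

55.48 dB


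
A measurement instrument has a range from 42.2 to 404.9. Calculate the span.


Span = upper range - lower range.
Span = 404.9 - (42.2)
Span = 362.7

362.7


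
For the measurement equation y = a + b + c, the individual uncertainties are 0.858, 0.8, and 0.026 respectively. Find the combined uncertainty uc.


For a sum of independent quantities, uc = sqrt(u1^2 + u2^2 + u3^2).
uc = sqrt(0.858^2 + 0.8^2 + 0.026^2)
uc = sqrt(0.736164 + 0.64 + 0.000676)
uc = 1.1734

1.1734


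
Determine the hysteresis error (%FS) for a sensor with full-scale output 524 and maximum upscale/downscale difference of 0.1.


Hysteresis = (max difference / full scale) * 100%.
H = (0.1 / 524) * 100
H = 0.019 %FS

0.019 %FS


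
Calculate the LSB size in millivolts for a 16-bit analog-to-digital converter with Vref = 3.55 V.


The resolution (LSB) of an ADC is Vref / 2^n.
LSB = 3.55 / 2^16
LSB = 3.55 / 65536
LSB = 5.417e-05 V = 0.0541687 mV

0.0541687 mV


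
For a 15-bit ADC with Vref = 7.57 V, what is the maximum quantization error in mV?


The maximum quantization error is +/- LSB/2.
LSB = Vref / 2^n = 7.57 / 32768 = 0.00023102 V
Max error = LSB / 2 = 0.00023102 / 2 = 0.00011551 V
Max error = 0.1155 mV

0.1155 mV


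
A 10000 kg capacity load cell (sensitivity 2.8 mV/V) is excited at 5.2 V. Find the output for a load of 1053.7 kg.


Vout = rated_output * Vex * (load / capacity).
Vout = 2.8 * 5.2 * (1053.7 / 10000)
Vout = 2.8 * 5.2 * 0.10537
Vout = 1.534 mV

1.534 mV


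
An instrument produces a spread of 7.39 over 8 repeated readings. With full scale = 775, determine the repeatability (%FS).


Repeatability = (spread / full scale) * 100%.
R = (7.39 / 775) * 100
R = 0.954 %FS

0.954 %FS


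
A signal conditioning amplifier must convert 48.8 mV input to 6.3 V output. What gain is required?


Gain = Vout / Vin (converting to same units).
G = 6.3 V / 48.8 mV
G = 6300.0 mV / 48.8 mV
G = 129.1

129.1


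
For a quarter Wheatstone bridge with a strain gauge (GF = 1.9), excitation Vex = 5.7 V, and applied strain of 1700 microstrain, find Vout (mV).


Quarter bridge output: Vout = (GF * epsilon * Vex) / 4.
Vout = (1.9 * 1700e-6 * 5.7) / 4
Vout = 0.018411 / 4 V
Vout = 0.00460275 V = 4.6028 mV

4.6028 mV


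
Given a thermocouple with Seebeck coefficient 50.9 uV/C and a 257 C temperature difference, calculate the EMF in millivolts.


The thermocouple output V = sensitivity * dT.
V = 50.9 uV/C * 257 C
V = 13081.3 uV
V = 13.081 mV

13.081 mV


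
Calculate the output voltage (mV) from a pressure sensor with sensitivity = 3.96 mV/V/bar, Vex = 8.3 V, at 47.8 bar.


Output = sensitivity * Vex * P.
Vout = 3.96 * 8.3 * 47.8
Vout = 32.868 * 47.8
Vout = 1571.09 mV

1571.09 mV


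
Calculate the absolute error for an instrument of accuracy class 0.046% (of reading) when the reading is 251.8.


Absolute error = (accuracy% / 100) * reading.
Error = (0.046 / 100) * 251.8
Error = 0.00046 * 251.8
Error = 0.1158

0.1158


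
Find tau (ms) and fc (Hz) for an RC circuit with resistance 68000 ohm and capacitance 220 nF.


Time constant: tau = R * C.
tau = 68000 * 2.20e-07 = 0.01496 s
tau = 14.96 ms
Cutoff frequency: fc = 1 / (2*pi*R*C).
fc = 1 / (2*pi*0.01496) = 10.64 Hz

tau = 14.96 ms, fc = 10.64 Hz


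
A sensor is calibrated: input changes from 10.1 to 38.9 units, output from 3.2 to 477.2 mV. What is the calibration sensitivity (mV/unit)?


Sensitivity = (y2 - y1) / (x2 - x1).
S = (477.2 - 3.2) / (38.9 - 10.1)
S = 474.0 / 28.8
S = 16.4583 mV/unit

16.4583 mV/unit


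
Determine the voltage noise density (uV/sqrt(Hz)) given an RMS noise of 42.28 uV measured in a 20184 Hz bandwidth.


Noise spectral density = Vrms / sqrt(BW).
NSD = 42.28 / sqrt(20184)
NSD = 42.28 / 142.0704
NSD = 0.2976 uV/sqrt(Hz)

0.2976 uV/sqrt(Hz)


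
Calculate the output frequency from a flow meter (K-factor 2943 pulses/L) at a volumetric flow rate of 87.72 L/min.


Frequency = K * Q / 60 (converting L/min to L/s).
f = 2943 * 87.72 / 60
f = 258159.96 / 60
f = 4302.67 Hz

4302.67 Hz


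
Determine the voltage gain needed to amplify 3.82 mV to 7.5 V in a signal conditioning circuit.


Gain = Vout / Vin (converting to same units).
G = 7.5 V / 3.82 mV
G = 7500.0 mV / 3.82 mV
G = 1963.35

1963.35


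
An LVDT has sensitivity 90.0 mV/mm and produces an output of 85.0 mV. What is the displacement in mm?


Displacement = Vout / sensitivity.
d = 85.0 / 90.0
d = 0.944 mm

0.944 mm


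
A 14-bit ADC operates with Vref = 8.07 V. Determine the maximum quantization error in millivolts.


The maximum quantization error is +/- LSB/2.
LSB = Vref / 2^n = 8.07 / 16384 = 0.00049255 V
Max error = LSB / 2 = 0.00049255 / 2 = 0.00024628 V
Max error = 0.2463 mV

0.2463 mV


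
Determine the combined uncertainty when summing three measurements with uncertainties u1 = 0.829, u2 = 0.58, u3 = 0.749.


For a sum of independent quantities, uc = sqrt(u1^2 + u2^2 + u3^2).
uc = sqrt(0.829^2 + 0.58^2 + 0.749^2)
uc = sqrt(0.687241 + 0.3364 + 0.561001)
uc = 1.2588

1.2588


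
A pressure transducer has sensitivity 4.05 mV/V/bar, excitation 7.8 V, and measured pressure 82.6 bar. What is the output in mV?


Output = sensitivity * Vex * P.
Vout = 4.05 * 7.8 * 82.6
Vout = 31.59 * 82.6
Vout = 2609.33 mV

2609.33 mV


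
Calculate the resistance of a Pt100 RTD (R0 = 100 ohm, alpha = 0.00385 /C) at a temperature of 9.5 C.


The RTD equation: Rt = R0 * (1 + alpha * T).
Rt = 100 * (1 + 0.00385 * 9.5)
Rt = 100 * (1 + 0.036575)
Rt = 100 * 1.036575
Rt = 103.657 ohm

103.657 ohm


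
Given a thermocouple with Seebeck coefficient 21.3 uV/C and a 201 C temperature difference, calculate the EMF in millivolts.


The thermocouple output V = sensitivity * dT.
V = 21.3 uV/C * 201 C
V = 4281.3 uV
V = 4.281 mV

4.281 mV


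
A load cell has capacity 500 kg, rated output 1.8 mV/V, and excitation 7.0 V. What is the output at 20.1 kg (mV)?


Vout = rated_output * Vex * (load / capacity).
Vout = 1.8 * 7.0 * (20.1 / 500)
Vout = 1.8 * 7.0 * 0.0402
Vout = 0.507 mV

0.507 mV


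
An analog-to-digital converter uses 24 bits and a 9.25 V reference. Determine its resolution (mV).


The resolution (LSB) of an ADC is Vref / 2^n.
LSB = 9.25 / 2^24
LSB = 9.25 / 16777216
LSB = 5.5e-07 V = 0.00055134 mV

0.00055134 mV


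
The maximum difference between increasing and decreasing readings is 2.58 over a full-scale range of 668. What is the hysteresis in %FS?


Hysteresis = (max difference / full scale) * 100%.
H = (2.58 / 668) * 100
H = 0.386 %FS

0.386 %FS


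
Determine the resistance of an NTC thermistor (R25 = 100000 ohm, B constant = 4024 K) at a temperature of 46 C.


NTC thermistor equation: Rt = R25 * exp(B * (1/T - 1/T25)).
T in Kelvin: 319.15 K, T25 = 298.15 K
1/T - 1/T25 = 1/319.15 - 1/298.15 = -0.00022069
B * (1/T - 1/T25) = 4024 * -0.00022069 = -0.8881
Rt = 100000 * exp(-0.8881) = 41144.9 ohm

41144.9 ohm


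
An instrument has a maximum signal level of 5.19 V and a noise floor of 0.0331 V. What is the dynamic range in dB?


Dynamic range = 20 * log10(Vmax / Vnoise).
DR = 20 * log10(5.19 / 0.0331)
DR = 20 * log10(156.8)
DR = 43.91 dB

43.91 dB


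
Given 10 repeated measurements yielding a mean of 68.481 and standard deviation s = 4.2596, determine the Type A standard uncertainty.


The standard uncertainty for Type A evaluation is u = s / sqrt(n).
u = 4.2596 / sqrt(10)
u = 4.2596 / 3.1623
u = 1.347

1.347


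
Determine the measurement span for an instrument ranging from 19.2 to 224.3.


Span = upper range - lower range.
Span = 224.3 - (19.2)
Span = 205.1

205.1


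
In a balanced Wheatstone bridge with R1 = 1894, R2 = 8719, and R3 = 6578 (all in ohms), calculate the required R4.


At balance: R1*R4 = R2*R3, so R4 = R2*R3/R1.
R4 = 8719 * 6578 / 1894
R4 = 57353582 / 1894
R4 = 30281.72 ohm

30281.72 ohm


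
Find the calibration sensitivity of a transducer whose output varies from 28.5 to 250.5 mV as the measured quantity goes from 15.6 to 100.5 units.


Sensitivity = (y2 - y1) / (x2 - x1).
S = (250.5 - 28.5) / (100.5 - 15.6)
S = 222.0 / 84.9
S = 2.6148 mV/unit

2.6148 mV/unit


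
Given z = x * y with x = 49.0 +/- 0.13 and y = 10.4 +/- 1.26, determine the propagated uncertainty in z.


For a product z = x*y, the relative uncertainty is:
uz/z = sqrt((ux/x)^2 + (uy/y)^2)
Relative uncertainties: ux/x = 0.13/49.0 = 0.002653
uy/y = 1.26/10.4 = 0.121154
z = 49.0 * 10.4 = 509.6
uz = 509.6 * sqrt(0.002653^2 + 0.121154^2) = 61.755

61.755


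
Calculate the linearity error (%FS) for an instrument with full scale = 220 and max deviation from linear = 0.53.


Linearity error = (max deviation / full scale) * 100%.
Linearity = (0.53 / 220) * 100
Linearity = 0.241 %FS

0.241 %FS


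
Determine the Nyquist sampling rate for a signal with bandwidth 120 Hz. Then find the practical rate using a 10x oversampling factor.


By Nyquist theorem, fs_min = 2 * fmax.
fs_min = 2 * 120 = 240 Hz
Practical rate = 10 * fs_min = 10 * 240 = 2400 Hz

fs_min = 240 Hz, fs_practical = 2400 Hz


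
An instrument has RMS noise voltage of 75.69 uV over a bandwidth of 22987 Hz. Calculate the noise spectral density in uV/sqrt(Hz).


Noise spectral density = Vrms / sqrt(BW).
NSD = 75.69 / sqrt(22987)
NSD = 75.69 / 151.6146
NSD = 0.4992 uV/sqrt(Hz)

0.4992 uV/sqrt(Hz)


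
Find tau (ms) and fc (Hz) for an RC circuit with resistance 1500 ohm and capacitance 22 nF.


Time constant: tau = R * C.
tau = 1500 * 2.20e-08 = 3.3e-05 s
tau = 0.033 ms
Cutoff frequency: fc = 1 / (2*pi*R*C).
fc = 1 / (2*pi*3.3e-05) = 4822.88 Hz

tau = 0.033 ms, fc = 4822.88 Hz


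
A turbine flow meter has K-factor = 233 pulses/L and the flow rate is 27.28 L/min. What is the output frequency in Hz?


Frequency = K * Q / 60 (converting L/min to L/s).
f = 233 * 27.28 / 60
f = 6356.24 / 60
f = 105.94 Hz

105.94 Hz


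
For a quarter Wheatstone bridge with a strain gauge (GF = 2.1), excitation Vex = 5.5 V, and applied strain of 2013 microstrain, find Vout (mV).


Quarter bridge output: Vout = (GF * epsilon * Vex) / 4.
Vout = (2.1 * 2013e-6 * 5.5) / 4
Vout = 0.02325015 / 4 V
Vout = 0.00581254 V = 5.8125 mV

5.8125 mV


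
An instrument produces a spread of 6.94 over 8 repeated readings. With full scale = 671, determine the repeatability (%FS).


Repeatability = (spread / full scale) * 100%.
R = (6.94 / 671) * 100
R = 1.034 %FS

1.034 %FS


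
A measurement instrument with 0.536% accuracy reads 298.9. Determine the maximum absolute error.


Absolute error = (accuracy% / 100) * reading.
Error = (0.536 / 100) * 298.9
Error = 0.00536 * 298.9
Error = 1.6021

1.6021


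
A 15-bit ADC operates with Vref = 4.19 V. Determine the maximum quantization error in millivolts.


The maximum quantization error is +/- LSB/2.
LSB = Vref / 2^n = 4.19 / 32768 = 0.00012787 V
Max error = LSB / 2 = 0.00012787 / 2 = 6.393e-05 V
Max error = 0.0639 mV

0.0639 mV


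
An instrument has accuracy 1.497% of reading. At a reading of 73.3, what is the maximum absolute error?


Absolute error = (accuracy% / 100) * reading.
Error = (1.497 / 100) * 73.3
Error = 0.01497 * 73.3
Error = 1.0973

1.0973


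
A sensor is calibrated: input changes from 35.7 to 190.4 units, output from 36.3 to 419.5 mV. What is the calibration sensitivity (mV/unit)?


Sensitivity = (y2 - y1) / (x2 - x1).
S = (419.5 - 36.3) / (190.4 - 35.7)
S = 383.2 / 154.7
S = 2.4771 mV/unit

2.4771 mV/unit


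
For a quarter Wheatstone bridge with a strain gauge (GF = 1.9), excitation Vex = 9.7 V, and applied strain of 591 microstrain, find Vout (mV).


Quarter bridge output: Vout = (GF * epsilon * Vex) / 4.
Vout = (1.9 * 591e-6 * 9.7) / 4
Vout = 0.01089213 / 4 V
Vout = 0.00272303 V = 2.723 mV

2.723 mV


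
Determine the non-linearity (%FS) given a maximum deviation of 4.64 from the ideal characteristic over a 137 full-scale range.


Linearity error = (max deviation / full scale) * 100%.
Linearity = (4.64 / 137) * 100
Linearity = 3.387 %FS

3.387 %FS


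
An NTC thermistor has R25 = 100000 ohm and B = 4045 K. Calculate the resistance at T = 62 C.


NTC thermistor equation: Rt = R25 * exp(B * (1/T - 1/T25)).
T in Kelvin: 335.15 K, T25 = 298.15 K
1/T - 1/T25 = 1/335.15 - 1/298.15 = -0.00037028
B * (1/T - 1/T25) = 4045 * -0.00037028 = -1.4978
Rt = 100000 * exp(-1.4978) = 22362.7 ohm

22362.7 ohm


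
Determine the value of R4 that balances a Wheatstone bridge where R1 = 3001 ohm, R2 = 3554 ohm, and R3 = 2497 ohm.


At balance: R1*R4 = R2*R3, so R4 = R2*R3/R1.
R4 = 3554 * 2497 / 3001
R4 = 8874338 / 3001
R4 = 2957.13 ohm

2957.13 ohm
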